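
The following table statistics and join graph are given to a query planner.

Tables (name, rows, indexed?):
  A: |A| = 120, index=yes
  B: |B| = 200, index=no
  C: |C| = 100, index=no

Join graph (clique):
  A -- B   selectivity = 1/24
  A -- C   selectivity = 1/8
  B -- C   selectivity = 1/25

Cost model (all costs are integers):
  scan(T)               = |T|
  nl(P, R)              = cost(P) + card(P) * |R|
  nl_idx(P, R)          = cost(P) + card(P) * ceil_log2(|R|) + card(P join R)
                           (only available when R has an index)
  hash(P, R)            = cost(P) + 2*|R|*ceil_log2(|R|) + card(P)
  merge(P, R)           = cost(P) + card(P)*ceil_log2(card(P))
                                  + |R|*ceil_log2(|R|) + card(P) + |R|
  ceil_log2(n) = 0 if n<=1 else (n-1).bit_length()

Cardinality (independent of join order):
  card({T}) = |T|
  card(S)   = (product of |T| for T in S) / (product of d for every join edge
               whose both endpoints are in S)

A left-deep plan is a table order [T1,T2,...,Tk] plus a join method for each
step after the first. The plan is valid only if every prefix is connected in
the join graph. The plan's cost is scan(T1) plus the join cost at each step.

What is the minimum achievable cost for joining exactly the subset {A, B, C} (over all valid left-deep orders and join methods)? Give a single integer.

Selinger DP over subsets of {A,B,C}:
  {A}: scan cost=120, card=120
  {B}: scan cost=200, card=200
  {C}: scan cost=100, card=100
  {AB}: card=1000; try (A,hash)→2080, (A,nl_idx)→2600, (B,merge)→2880, (A,merge)→2960, (B,hash)→3440, (B,nl)→24120 …(+1); best=2080 via (A,hash)
  {AC}: card=1500; try (C,hash)→1640, (A,merge)→1860, (C,merge)→1880, (A,hash)→1880, (A,nl_idx)→2300, (A,nl)→12100 …(+1); best=1640 via (C,hash)
  {BC}: card=800; try (C,hash)→1800, (B,merge)→2700, (C,merge)→2800, (B,hash)→3400, (B,nl)→20100, (C,nl)→20200; best=1800 via (C,hash)
  {ABC}: card=500; try (A,hash)→4280, (C,hash)→4480, (B,hash)→6340, (A,nl_idx)→7900, (A,merge)→11560, (C,merge)→13880 …(+4); best=4280 via (A,hash)

4280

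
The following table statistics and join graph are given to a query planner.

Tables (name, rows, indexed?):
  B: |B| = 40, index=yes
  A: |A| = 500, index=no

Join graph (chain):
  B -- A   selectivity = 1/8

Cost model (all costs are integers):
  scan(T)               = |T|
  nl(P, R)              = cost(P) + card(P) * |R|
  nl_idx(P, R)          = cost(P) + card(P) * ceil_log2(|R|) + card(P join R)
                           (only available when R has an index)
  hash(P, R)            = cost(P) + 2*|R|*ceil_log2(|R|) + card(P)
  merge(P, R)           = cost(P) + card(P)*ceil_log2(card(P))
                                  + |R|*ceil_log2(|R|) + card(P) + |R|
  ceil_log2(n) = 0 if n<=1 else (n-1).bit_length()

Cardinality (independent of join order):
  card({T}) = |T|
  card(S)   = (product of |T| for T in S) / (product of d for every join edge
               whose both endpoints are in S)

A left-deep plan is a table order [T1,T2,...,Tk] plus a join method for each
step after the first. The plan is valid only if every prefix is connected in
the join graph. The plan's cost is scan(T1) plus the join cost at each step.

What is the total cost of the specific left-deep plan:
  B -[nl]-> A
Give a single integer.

20040

step 1: scan B: cost=40, card=40
step 2: join A via nl
    card(P join A) = 40*500/(8) = 2500
    cost = 40 + 40*500 = 20040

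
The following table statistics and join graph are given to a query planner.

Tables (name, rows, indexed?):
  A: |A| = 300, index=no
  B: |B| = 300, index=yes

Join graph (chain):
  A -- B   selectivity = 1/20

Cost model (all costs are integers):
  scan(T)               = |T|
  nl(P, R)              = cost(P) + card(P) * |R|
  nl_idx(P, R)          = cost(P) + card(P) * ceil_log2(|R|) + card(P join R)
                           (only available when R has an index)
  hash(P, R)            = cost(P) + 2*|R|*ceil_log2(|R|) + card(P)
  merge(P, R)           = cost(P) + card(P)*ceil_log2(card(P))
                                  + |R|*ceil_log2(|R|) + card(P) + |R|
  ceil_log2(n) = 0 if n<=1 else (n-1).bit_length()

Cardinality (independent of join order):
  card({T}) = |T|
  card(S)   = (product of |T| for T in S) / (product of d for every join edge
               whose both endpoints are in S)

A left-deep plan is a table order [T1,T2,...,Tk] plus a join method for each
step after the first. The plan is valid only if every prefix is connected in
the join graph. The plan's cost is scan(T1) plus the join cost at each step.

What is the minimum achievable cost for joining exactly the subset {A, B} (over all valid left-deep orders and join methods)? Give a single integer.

Selinger DP over subsets of {A,B}:
  {A}: scan cost=300, card=300
  {B}: scan cost=300, card=300
  {AB}: card=4500; try (B,hash)→6000, (A,hash)→6000, (B,merge)→6300, (A,merge)→6300, (B,nl_idx)→7500, (B,nl)→90300 …(+1); best=6000 via (B,hash)

6000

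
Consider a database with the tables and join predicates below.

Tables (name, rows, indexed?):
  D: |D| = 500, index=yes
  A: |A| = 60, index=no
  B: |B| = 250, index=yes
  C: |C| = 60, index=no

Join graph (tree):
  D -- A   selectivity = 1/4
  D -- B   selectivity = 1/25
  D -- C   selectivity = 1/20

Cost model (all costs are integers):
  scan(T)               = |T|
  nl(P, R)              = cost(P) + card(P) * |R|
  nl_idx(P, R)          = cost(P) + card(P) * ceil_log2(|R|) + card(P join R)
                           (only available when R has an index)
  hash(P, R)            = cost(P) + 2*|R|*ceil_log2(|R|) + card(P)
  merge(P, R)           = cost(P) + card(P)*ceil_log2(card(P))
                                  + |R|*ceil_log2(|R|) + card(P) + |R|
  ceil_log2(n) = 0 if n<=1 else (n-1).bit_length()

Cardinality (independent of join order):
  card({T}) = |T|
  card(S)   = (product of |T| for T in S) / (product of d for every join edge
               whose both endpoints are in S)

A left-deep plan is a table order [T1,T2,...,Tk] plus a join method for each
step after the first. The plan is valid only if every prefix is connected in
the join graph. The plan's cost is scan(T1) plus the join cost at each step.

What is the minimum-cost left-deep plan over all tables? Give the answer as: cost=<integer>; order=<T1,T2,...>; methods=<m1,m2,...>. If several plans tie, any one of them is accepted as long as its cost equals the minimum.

Selinger DP (subsets sized 1..n):
  {D}: scan cost=500, card=500
  {A}: scan cost=60, card=60
  {B}: scan cost=250, card=250
  {C}: scan cost=60, card=60
  {AD}: card=7500; try (A,hash)→1720, (D,merge)→5480, (A,merge)→5920, (D,nl_idx)→8100, (D,hash)→9120, (D,nl)→30060 …(+1); best=1720 via (A,hash)
  {BD}: card=5000; try (B,hash)→5000, (D,merge)→7500, (D,nl_idx)→7500, (B,merge)→7750, (D,hash)→9500, (B,nl_idx)→9500 …(+2); best=5000 via (B,hash)
  {CD}: card=1500; try (C,hash)→1720, (D,nl_idx)→2100, (D,merge)→5480, (C,merge)→5920, (D,hash)→9120, (D,nl)→30060 …(+1); best=1720 via (C,hash)
  {ABD}: card=75000; try (A,hash)→10720, (B,hash)→13220, (A,merge)→75420, (B,merge)→108970, (B,nl_idx)→136720, (A,nl)→305000 …(+1); best=10720 via (A,hash)
  {ACD}: card=22500; try (A,hash)→3940, (C,hash)→9940, (A,merge)→20140, (A,nl)→91720, (C,merge)→107140, (C,nl)→451720; best=3940 via (A,hash)
  {BCD}: card=15000; try (B,hash)→7220, (C,hash)→10720, (B,merge)→21970, (B,nl_idx)→28720, (C,merge)→75420, (C,nl)→305000 …(+1); best=7220 via (B,hash)
  {ABCD}: card=225000; try (A,hash)→22940, (B,hash)→30440, (C,hash)→86440, (A,merge)→232640, (B,merge)→366190, (B,nl_idx)→408940 …(+4); best=22940 via (A,hash)

cost=22940; order=D,C,B,A; methods=hash,hash,hash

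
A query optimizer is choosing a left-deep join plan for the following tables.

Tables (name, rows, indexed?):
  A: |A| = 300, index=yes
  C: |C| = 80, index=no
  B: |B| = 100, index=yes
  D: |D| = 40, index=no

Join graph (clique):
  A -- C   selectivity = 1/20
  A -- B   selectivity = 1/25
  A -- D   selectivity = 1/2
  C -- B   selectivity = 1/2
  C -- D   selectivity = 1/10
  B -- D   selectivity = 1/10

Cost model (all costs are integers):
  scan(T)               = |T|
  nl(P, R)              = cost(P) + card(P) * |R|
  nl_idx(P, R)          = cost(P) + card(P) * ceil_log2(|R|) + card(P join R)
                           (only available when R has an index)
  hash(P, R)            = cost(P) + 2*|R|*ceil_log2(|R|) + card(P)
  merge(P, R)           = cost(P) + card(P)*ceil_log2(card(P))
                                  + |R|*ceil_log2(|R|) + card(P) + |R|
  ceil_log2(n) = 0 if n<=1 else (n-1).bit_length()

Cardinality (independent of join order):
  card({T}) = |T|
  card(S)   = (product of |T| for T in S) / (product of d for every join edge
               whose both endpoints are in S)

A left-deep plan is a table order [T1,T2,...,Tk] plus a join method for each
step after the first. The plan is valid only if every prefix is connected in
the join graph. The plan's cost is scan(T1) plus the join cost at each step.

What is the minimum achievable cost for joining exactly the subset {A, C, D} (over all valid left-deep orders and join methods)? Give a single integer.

3400

Selinger DP over subsets of {A,C,D}:
  {A}: scan cost=300, card=300
  {C}: scan cost=80, card=80
  {D}: scan cost=40, card=40
  {AC}: card=1200; try (C,hash)→1720, (A,nl_idx)→2000, (A,merge)→3720, (C,merge)→3940, (A,hash)→5560, (A,nl)→24080 …(+1); best=1720 via (C,hash)
  {AD}: card=6000; try (D,hash)→1080, (A,merge)→3320, (D,merge)→3580, (A,hash)→5480, (A,nl_idx)→6400, (A,nl)→12040 …(+1); best=1080 via (D,hash)
  {CD}: card=320; try (D,hash)→640, (C,merge)→960, (D,merge)→1000, (C,hash)→1200, (C,nl)→3240, (D,nl)→3280; best=640 via (D,hash)
  {ACD}: card=2400; try (D,hash)→3400, (A,nl_idx)→5920, (A,hash)→6360, (A,merge)→6840, (C,hash)→8200, (D,merge)→16400 …(+4); best=3400 via (D,hash)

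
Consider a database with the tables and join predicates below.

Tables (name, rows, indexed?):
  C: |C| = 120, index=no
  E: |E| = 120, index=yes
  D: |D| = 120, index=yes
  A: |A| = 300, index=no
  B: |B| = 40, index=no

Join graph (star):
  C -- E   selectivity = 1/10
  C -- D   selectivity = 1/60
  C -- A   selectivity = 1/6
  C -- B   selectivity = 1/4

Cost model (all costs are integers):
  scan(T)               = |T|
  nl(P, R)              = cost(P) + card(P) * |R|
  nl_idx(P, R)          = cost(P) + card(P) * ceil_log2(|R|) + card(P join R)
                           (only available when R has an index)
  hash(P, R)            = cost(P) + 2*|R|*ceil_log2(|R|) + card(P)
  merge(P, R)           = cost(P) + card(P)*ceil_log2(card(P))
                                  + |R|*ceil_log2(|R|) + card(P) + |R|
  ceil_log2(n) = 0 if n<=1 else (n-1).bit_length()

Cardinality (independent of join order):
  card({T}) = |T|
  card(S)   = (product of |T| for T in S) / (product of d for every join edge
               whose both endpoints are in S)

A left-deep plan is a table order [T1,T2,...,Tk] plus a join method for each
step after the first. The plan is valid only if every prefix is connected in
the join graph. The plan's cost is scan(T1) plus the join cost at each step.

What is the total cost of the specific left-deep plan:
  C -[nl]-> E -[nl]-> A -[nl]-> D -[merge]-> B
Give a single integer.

step 1: scan C: cost=120, card=120
step 2: join E via nl
    card(P join E) = 120*120/(10) = 1440
    cost = 120 + 120*120 = 14520
step 3: join A via nl
    card(P join A) = 1440*300/(6) = 72000
    cost = 14520 + 1440*300 = 446520
step 4: join D via nl
    card(P join D) = 72000*120/(60) = 144000
    cost = 446520 + 72000*120 = 9086520
step 5: join B via merge
    card(P join B) = 144000*40/(4) = 1440000
    cost = 9086520 + 144000*18 + 40*6 + 144000 + 40 = 11822800

11822800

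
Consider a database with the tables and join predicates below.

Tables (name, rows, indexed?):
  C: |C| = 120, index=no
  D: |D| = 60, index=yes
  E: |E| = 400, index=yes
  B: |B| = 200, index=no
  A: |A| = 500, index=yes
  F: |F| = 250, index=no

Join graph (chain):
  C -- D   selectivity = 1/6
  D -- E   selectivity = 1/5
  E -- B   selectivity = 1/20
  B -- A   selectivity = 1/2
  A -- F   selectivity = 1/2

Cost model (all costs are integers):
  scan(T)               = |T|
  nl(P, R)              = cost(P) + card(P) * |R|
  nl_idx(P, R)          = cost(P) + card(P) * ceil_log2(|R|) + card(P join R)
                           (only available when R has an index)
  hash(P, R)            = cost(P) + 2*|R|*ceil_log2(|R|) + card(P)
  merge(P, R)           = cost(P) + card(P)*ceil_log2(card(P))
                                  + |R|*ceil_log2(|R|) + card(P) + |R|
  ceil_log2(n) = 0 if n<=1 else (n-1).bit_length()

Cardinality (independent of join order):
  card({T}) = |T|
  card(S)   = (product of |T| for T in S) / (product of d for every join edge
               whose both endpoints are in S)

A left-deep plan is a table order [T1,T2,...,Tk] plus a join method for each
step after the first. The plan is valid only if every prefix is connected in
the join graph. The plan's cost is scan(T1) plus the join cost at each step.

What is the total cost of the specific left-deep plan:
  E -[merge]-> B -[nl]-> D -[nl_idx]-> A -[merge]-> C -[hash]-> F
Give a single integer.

552683160

step 1: scan E: cost=400, card=400
step 2: join B via merge
    card(P join B) = 400*200/(20) = 4000
    cost = 400 + 400*9 + 200*8 + 400 + 200 = 6200
step 3: join D via nl
    card(P join D) = 4000*60/(5) = 48000
    cost = 6200 + 4000*60 = 246200
step 4: join A via nl_idx
    card(P join A) = 48000*500/(2) = 12000000
    cost = 246200 + 48000*9 + 12000000 = 12678200
step 5: join C via merge
    card(P join C) = 12000000*120/(6) = 240000000
    cost = 12678200 + 12000000*24 + 120*7 + 12000000 + 120 = 312679160
step 6: join F via hash
    card(P join F) = 240000000*250/(2) = 30000000000
    cost = 312679160 + 2*250*8 + 240000000 = 552683160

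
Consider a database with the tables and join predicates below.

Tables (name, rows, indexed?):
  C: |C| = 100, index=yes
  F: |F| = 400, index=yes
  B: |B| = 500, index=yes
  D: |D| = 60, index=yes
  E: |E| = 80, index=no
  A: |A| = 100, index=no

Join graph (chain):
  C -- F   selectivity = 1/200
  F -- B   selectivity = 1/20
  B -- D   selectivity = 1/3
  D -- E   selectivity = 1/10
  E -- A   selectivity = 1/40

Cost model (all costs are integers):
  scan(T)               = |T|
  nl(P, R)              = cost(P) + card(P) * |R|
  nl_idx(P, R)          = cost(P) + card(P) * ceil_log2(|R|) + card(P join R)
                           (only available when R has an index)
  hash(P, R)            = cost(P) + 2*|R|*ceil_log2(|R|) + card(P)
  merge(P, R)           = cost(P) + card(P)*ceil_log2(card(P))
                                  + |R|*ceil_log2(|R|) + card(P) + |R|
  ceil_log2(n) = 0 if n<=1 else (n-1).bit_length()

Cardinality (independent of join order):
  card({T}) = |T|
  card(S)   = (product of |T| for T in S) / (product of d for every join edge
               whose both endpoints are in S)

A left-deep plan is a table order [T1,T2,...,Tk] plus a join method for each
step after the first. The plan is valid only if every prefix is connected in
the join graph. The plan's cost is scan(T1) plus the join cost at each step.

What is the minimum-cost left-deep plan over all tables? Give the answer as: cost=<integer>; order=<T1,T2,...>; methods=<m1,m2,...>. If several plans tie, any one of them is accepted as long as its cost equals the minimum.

cost=916240; order=C,F,B,D,E,A; methods=nl_idx,merge,hash,hash,hash

Selinger DP (subsets sized 1..n):
  {C}: scan cost=100, card=100
  {F}: scan cost=400, card=400
  {B}: scan cost=500, card=500
  {D}: scan cost=60, card=60
  {E}: scan cost=80, card=80
  {A}: scan cost=100, card=100
  {CF}: card=200; try (F,nl_idx)→1200, (C,hash)→2200, (C,nl_idx)→3400, (F,merge)→4900, (C,merge)→5200, (F,hash)→7400 …(+2); best=1200 via (F,nl_idx)
  {BF}: card=10000; try (F,hash)→8200, (B,merge)→9400, (F,merge)→9500, (B,hash)→9800, (B,nl_idx)→14000, (F,nl_idx)→15000 …(+2); best=8200 via (F,hash)
  {BD}: card=10000; try (D,hash)→1720, (B,merge)→5480, (D,merge)→5920, (B,hash)→9120, (B,nl_idx)→10600, (D,nl_idx)→13500 …(+2); best=1720 via (D,hash)
  {DE}: card=480; try (D,hash)→880, (D,nl_idx)→1040, (E,merge)→1120, (D,merge)→1140, (E,hash)→1240, (E,nl)→4860 …(+1); best=880 via (D,hash)
  {AE}: card=200; try (E,hash)→1320, (A,merge)→1520, (E,merge)→1540, (A,hash)→1560, (A,nl)→8080, (E,nl)→8100; best=1320 via (E,hash)
  {BCF}: card=5000; try (B,merge)→8000, (B,nl_idx)→8000, (B,hash)→10400, (C,hash)→19600, (C,nl_idx)→83200, (B,nl)→101200 …(+2); best=8000 via (B,merge)
  {BDF}: card=200000; try (F,hash)→18920, (D,hash)→18920, (F,merge)→155720, (D,merge)→158620, (D,nl_idx)→268200, (F,nl_idx)→291720 …(+2); best=18920 via (F,hash)
  {BDE}: card=80000; try (B,hash)→10360, (B,merge)→10680, (E,hash)→12840, (B,nl_idx)→85200, (E,merge)→152360, (B,nl)→240880 …(+1); best=10360 via (B,hash)
  {ADE}: card=1200; try (D,hash)→2240, (A,hash)→2760, (D,merge)→3540, (D,nl_idx)→3720, (A,merge)→6480, (D,nl)→13320 …(+1); best=2240 via (D,hash)
  {BCDF}: card=100000; try (D,hash)→13720, (D,merge)→78420, (D,nl_idx)→138000, (C,hash)→220320, (D,nl)→308000, (C,nl_idx)→1518920 …(+2); best=13720 via (D,hash)
  {BDEF}: card=1600000; try (F,hash)→97560, (E,hash)→220040, (F,merge)→1454360, (F,nl_idx)→2330360, (E,merge)→3819560, (E,nl)→16018920 …(+1); best=97560 via (F,hash)
  {ABDE}: card=200000; try (B,hash)→12440, (B,merge)→21640, (A,hash)→91760, (B,nl_idx)→213040, (B,nl)→602240, (A,merge)→1451160 …(+1); best=12440 via (B,hash)
  {BCDEF}: card=800000; try (E,hash)→114840, (C,hash)→1698960, (E,merge)→1814360, (E,nl)→8013720, (C,nl_idx)→12097560, (C,merge)→35298360 …(+1); best=114840 via (E,hash)
  {ABDEF}: card=4000000; try (F,hash)→219640, (A,hash)→1698960, (F,merge)→3816440, (F,nl_idx)→5812440, (A,merge)→35298360, (F,nl)→80012440 …(+1); best=219640 via (F,hash)
  {ABCDEF}: card=2000000; try (A,hash)→916240, (C,hash)→4221040, (A,merge)→16915640, (C,nl_idx)→30219640, (A,nl)→80114840, (C,merge)→92220440 …(+1); best=916240 via (A,hash)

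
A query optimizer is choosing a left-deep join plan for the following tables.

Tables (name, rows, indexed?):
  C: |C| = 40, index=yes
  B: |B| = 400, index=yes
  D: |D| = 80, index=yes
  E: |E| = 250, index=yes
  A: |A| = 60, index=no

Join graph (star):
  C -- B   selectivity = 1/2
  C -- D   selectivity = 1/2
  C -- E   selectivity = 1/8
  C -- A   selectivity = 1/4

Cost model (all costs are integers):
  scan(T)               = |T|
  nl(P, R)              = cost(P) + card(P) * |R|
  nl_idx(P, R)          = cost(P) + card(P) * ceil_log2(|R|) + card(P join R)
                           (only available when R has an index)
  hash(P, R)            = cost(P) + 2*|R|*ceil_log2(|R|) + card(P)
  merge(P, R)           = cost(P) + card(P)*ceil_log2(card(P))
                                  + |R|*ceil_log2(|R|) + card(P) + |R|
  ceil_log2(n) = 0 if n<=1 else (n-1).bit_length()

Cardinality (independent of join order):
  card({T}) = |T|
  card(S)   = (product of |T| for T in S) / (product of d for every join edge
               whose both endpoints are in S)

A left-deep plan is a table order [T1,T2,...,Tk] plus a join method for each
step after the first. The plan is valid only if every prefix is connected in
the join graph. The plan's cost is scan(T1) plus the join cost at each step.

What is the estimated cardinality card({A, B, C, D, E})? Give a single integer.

150000000

Tables in S: A(60), B(400), C(40), D(80), E(250)
Edges inside S: C-B(d=2), C-D(d=2), C-E(d=8), C-A(d=4)
numerator = 60 * 400 * 40 * 80 * 250 = 19200000000
denominator = 2 * 2 * 8 * 4 = 128
card(S) = 19200000000 / 128 = 150000000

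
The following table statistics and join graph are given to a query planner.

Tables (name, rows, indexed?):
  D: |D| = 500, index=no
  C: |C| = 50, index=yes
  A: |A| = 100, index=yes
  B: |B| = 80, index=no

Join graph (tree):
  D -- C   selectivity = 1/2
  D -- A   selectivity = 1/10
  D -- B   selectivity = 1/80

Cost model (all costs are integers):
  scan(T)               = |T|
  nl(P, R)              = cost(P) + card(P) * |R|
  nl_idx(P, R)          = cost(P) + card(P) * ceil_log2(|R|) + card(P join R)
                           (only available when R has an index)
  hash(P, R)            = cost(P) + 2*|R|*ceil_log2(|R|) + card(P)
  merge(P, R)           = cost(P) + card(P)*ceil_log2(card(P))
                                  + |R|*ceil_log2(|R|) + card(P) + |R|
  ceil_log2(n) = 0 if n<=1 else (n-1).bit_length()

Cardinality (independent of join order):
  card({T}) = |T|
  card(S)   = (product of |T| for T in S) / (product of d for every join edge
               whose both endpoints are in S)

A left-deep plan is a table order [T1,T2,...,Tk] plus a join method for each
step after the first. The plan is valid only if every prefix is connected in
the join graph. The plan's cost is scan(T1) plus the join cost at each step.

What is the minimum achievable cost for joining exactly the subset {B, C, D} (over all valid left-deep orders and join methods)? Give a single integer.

Selinger DP over subsets of {B,C,D}:
  {D}: scan cost=500, card=500
  {C}: scan cost=50, card=50
  {B}: scan cost=80, card=80
  {CD}: card=12500; try (C,hash)→1600, (D,merge)→5400, (C,merge)→5850, (D,hash)→9100, (C,nl_idx)→16000, (D,nl)→25050 …(+1); best=1600 via (C,hash)
  {BD}: card=500; try (B,hash)→2120, (D,merge)→5720, (B,merge)→6140, (D,hash)→9160, (D,nl)→40080, (B,nl)→40500; best=2120 via (B,hash)
  {BCD}: card=12500; try (C,hash)→3220, (C,merge)→7470, (B,hash)→15220, (C,nl_idx)→17620, (C,nl)→27120, (B,merge)→189740 …(+1); best=3220 via (C,hash)

3220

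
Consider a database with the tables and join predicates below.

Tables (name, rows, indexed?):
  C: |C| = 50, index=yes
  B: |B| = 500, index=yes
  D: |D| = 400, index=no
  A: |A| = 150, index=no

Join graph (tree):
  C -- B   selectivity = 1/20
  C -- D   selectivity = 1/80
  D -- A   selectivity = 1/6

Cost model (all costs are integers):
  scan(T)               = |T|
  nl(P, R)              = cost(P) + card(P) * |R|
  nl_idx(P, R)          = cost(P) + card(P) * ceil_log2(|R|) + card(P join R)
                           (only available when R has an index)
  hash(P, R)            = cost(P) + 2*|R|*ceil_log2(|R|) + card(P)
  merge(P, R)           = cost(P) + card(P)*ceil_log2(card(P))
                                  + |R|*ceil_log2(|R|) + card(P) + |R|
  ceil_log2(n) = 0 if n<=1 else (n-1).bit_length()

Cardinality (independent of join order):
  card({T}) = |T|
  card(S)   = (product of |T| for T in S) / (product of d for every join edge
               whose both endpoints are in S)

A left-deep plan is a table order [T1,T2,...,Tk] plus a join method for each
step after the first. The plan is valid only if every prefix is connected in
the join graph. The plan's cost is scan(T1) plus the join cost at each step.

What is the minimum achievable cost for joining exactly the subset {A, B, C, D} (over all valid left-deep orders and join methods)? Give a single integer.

17300

Selinger DP over subsets of {A,B,C,D}:
  {C}: scan cost=50, card=50
  {B}: scan cost=500, card=500
  {D}: scan cost=400, card=400
  {A}: scan cost=150, card=150
  {BC}: card=1250; try (C,hash)→1600, (B,nl_idx)→1750, (C,nl_idx)→4750, (B,merge)→5400, (C,merge)→5850, (B,hash)→9100 …(+2); best=1600 via (C,hash)
  {CD}: card=250; try (C,hash)→1400, (C,nl_idx)→3050, (D,merge)→4400, (C,merge)→4750, (D,hash)→7300, (D,nl)→20050 …(+1); best=1400 via (C,hash)
  {AD}: card=10000; try (A,hash)→3200, (D,merge)→5500, (A,merge)→5750, (D,hash)→7500, (D,nl)→60150, (A,nl)→60400; best=3200 via (A,hash)
  {BCD}: card=6250; try (B,merge)→8650, (B,nl_idx)→9900, (D,hash)→10050, (B,hash)→10650, (D,merge)→20600, (B,nl)→126400 …(+1); best=8650 via (B,merge)
  {ACD}: card=6250; try (A,hash)→4050, (A,merge)→5000, (C,hash)→13800, (A,nl)→38900, (C,nl_idx)→69450, (C,merge)→153550 …(+1); best=4050 via (A,hash)
  {ABCD}: card=156250; try (A,hash)→17300, (B,hash)→19300, (B,merge)→96550, (A,merge)→97500, (B,nl_idx)→216550, (A,nl)→946150 …(+1); best=17300 via (A,hash)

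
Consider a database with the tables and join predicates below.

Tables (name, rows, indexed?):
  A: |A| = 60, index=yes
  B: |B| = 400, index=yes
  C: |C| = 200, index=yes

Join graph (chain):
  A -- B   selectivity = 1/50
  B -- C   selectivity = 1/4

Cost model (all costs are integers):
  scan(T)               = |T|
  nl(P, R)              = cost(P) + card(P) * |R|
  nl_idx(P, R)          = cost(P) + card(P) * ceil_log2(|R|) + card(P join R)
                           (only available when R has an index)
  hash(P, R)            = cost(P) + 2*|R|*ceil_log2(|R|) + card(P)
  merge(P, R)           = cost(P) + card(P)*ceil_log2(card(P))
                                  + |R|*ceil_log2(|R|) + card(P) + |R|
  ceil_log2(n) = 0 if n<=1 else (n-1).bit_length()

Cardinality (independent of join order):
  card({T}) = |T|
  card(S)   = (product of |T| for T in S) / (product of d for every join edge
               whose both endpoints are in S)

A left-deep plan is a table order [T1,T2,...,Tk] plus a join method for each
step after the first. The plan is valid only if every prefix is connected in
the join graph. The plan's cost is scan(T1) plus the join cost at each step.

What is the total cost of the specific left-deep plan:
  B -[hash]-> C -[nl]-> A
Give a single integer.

1204000

step 1: scan B: cost=400, card=400
step 2: join C via hash
    card(P join C) = 400*200/(4) = 20000
    cost = 400 + 2*200*8 + 400 = 4000
step 3: join A via nl
    card(P join A) = 20000*60/(50) = 24000
    cost = 4000 + 20000*60 = 1204000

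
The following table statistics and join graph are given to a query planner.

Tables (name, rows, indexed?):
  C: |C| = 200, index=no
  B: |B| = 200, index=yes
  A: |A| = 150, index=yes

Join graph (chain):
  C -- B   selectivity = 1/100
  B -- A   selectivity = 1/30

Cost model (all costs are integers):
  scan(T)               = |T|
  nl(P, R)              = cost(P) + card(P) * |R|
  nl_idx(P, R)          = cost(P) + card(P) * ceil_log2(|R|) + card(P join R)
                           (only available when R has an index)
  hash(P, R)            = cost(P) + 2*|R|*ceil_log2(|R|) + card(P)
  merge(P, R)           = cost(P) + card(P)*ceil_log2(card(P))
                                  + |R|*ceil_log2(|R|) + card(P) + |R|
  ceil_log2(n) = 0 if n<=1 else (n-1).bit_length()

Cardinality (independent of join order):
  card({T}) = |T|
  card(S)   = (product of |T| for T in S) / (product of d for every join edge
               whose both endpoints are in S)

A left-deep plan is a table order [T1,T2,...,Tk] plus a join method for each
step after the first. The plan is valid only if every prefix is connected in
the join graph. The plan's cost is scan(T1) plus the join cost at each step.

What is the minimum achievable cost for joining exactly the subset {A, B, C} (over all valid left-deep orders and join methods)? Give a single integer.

5000

Selinger DP over subsets of {A,B,C}:
  {C}: scan cost=200, card=200
  {B}: scan cost=200, card=200
  {A}: scan cost=150, card=150
  {BC}: card=400; try (B,nl_idx)→2200, (C,hash)→3600, (B,hash)→3600, (C,merge)→3800, (B,merge)→3800, (C,nl)→40200 …(+1); best=2200 via (B,nl_idx)
  {AB}: card=1000; try (B,nl_idx)→2350, (A,hash)→2800, (A,nl_idx)→2800, (B,merge)→3300, (A,merge)→3350, (B,hash)→3500 …(+2); best=2350 via (B,nl_idx)
  {ABC}: card=2000; try (A,hash)→5000, (C,hash)→6550, (A,nl_idx)→7400, (A,merge)→7550, (C,merge)→15150, (A,nl)→62200 …(+1); best=5000 via (A,hash)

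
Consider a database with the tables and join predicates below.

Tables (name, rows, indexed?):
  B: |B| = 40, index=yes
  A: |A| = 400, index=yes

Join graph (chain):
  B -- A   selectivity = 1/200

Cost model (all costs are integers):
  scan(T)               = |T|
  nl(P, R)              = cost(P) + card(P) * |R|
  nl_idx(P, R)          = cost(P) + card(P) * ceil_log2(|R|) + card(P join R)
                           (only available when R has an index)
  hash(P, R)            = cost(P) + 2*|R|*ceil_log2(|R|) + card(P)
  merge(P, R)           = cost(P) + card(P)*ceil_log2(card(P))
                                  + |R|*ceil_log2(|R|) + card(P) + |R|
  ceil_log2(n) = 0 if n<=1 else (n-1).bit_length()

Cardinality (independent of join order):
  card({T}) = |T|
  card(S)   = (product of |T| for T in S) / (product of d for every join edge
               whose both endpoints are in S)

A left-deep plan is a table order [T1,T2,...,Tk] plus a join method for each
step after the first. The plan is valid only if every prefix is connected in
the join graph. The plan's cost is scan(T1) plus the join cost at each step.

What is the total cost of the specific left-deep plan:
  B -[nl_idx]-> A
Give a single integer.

480

step 1: scan B: cost=40, card=40
step 2: join A via nl_idx
    card(P join A) = 40*400/(200) = 80
    cost = 40 + 40*9 + 80 = 480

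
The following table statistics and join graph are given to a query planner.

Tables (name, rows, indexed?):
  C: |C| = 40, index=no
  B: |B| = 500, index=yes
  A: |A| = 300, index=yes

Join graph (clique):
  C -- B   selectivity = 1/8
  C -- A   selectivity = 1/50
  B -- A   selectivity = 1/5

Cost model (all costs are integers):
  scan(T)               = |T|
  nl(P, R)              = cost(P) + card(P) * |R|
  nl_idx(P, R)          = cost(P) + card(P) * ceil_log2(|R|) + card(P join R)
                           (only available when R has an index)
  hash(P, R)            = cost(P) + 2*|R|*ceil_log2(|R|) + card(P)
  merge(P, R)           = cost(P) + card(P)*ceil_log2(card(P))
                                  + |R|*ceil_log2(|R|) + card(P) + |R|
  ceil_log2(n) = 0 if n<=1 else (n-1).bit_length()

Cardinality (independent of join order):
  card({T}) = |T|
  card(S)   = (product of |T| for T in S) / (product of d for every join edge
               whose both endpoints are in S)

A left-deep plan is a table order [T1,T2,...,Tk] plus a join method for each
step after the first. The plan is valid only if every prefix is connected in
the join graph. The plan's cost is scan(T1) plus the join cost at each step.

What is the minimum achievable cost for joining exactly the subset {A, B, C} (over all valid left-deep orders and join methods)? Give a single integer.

Selinger DP over subsets of {A,B,C}:
  {C}: scan cost=40, card=40
  {B}: scan cost=500, card=500
  {A}: scan cost=300, card=300
  {BC}: card=2500; try (C,hash)→1480, (B,nl_idx)→2900, (B,merge)→5320, (C,merge)→5780, (B,hash)→9080, (B,nl)→20040 …(+1); best=1480 via (C,hash)
  {AC}: card=240; try (A,nl_idx)→640, (C,hash)→1080, (A,merge)→3320, (C,merge)→3580, (A,hash)→5480, (A,nl)→12040 …(+1); best=640 via (A,nl_idx)
  {AB}: card=30000; try (A,hash)→6400, (B,merge)→8300, (A,merge)→8500, (B,hash)→9600, (B,nl_idx)→33000, (A,nl_idx)→35000 …(+2); best=6400 via (A,hash)
  {ABC}: card=3000; try (B,nl_idx)→5800, (B,merge)→7800, (A,hash)→9380, (B,hash)→9880, (A,nl_idx)→26980, (C,hash)→36880 …(+5); best=5800 via (B,nl_idx)

5800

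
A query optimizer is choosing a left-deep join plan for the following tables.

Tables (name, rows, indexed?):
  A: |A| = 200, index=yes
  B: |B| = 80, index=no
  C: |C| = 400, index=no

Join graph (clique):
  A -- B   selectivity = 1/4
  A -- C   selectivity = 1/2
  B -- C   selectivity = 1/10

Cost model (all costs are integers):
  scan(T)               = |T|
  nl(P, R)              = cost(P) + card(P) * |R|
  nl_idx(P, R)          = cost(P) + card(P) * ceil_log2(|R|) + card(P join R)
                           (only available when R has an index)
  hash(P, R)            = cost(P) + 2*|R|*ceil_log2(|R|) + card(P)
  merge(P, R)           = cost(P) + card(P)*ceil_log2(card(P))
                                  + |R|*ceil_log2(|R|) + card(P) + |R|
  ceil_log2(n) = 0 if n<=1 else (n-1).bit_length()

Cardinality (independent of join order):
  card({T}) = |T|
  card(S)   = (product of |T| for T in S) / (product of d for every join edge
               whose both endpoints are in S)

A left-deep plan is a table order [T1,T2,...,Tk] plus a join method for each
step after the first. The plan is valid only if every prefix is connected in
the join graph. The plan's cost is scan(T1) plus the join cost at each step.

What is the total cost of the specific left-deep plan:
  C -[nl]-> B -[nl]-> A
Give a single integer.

step 1: scan C: cost=400, card=400
step 2: join B via nl
    card(P join B) = 400*80/(10) = 3200
    cost = 400 + 400*80 = 32400
step 3: join A via nl
    card(P join A) = 3200*200/(4*2) = 80000
    cost = 32400 + 3200*200 = 672400

672400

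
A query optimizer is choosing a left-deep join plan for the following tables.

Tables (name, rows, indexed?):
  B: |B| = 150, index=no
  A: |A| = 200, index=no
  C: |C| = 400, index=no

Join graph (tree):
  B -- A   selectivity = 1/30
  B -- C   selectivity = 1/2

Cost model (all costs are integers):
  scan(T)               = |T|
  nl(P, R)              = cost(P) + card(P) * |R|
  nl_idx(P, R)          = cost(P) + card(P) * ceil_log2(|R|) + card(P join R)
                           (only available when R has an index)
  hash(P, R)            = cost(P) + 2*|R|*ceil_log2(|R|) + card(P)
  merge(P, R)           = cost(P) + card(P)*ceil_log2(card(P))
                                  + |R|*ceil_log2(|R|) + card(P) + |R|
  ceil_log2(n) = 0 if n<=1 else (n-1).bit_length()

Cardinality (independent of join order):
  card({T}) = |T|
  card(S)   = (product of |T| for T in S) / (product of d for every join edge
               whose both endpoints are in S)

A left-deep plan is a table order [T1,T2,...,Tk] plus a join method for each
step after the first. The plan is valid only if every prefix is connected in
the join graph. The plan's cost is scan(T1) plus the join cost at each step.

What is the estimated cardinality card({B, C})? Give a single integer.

Tables in S: B(150), C(400)
Edges inside S: B-C(d=2)
numerator = 150 * 400 = 60000
denominator = 2 = 2
card(S) = 60000 / 2 = 30000

30000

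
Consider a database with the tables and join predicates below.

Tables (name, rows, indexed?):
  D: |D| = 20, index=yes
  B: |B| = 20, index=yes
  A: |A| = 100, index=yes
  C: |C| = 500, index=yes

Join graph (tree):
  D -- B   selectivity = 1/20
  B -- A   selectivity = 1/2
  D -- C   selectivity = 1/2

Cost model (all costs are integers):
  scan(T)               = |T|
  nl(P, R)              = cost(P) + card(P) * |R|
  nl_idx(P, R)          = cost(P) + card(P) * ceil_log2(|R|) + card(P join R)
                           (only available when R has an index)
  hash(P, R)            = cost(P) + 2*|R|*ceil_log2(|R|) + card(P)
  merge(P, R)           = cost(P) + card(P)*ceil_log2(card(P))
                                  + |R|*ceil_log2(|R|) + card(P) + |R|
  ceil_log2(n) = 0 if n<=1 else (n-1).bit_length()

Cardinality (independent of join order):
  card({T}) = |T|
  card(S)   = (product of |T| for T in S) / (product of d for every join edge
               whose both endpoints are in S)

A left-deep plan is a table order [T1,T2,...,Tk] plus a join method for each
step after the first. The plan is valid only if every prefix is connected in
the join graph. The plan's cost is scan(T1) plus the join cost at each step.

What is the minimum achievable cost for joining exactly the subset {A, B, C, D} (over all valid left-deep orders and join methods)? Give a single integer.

11060

Selinger DP over subsets of {A,B,C,D}:
  {D}: scan cost=20, card=20
  {B}: scan cost=20, card=20
  {A}: scan cost=100, card=100
  {C}: scan cost=500, card=500
  {BD}: card=20; try (D,nl_idx)→140, (B,nl_idx)→140, (D,hash)→240, (B,hash)→240, (D,merge)→260, (B,merge)→260 …(+2); best=140 via (D,nl_idx)
  {CD}: card=5000; try (D,hash)→1200, (C,merge)→5140, (C,nl_idx)→5200, (D,merge)→5620, (D,nl_idx)→8000, (C,hash)→9040 …(+2); best=1200 via (D,hash)
  {AB}: card=1000; try (B,hash)→400, (A,merge)→940, (B,merge)→1020, (A,nl_idx)→1160, (A,hash)→1440, (B,nl_idx)→1600 …(+2); best=400 via (B,hash)
  {ABD}: card=1000; try (A,merge)→1060, (A,nl_idx)→1280, (A,hash)→1560, (D,hash)→1600, (A,nl)→2140, (D,nl_idx)→6400 …(+2); best=1060 via (A,merge)
  {BCD}: card=5000; try (C,merge)→5260, (C,nl_idx)→5320, (B,hash)→6400, (C,hash)→9160, (C,nl)→10140, (B,nl_idx)→31200 …(+2); best=5260 via (C,merge)
  {ABCD}: card=250000; try (C,hash)→11060, (A,hash)→11660, (C,merge)→17060, (A,merge)→76060, (C,nl_idx)→260060, (A,nl_idx)→290260 …(+2); best=11060 via (C,hash)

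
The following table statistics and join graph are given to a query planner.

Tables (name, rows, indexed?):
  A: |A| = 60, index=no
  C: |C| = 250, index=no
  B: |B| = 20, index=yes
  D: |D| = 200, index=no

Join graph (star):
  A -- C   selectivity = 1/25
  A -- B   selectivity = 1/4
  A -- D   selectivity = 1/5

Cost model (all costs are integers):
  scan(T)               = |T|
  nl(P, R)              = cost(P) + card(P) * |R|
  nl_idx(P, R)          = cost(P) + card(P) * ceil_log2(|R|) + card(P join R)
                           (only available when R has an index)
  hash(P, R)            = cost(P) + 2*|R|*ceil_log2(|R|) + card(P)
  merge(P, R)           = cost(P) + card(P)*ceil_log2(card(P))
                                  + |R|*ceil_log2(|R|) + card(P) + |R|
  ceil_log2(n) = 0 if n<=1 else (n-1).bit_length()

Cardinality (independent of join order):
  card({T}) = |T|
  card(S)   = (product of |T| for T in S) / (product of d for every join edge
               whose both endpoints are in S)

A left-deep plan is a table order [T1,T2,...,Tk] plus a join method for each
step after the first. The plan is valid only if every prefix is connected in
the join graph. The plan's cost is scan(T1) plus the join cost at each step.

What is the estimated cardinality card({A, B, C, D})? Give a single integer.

120000

Tables in S: A(60), B(20), C(250), D(200)
Edges inside S: A-C(d=25), A-B(d=4), A-D(d=5)
numerator = 60 * 20 * 250 * 200 = 60000000
denominator = 25 * 4 * 5 = 500
card(S) = 60000000 / 500 = 120000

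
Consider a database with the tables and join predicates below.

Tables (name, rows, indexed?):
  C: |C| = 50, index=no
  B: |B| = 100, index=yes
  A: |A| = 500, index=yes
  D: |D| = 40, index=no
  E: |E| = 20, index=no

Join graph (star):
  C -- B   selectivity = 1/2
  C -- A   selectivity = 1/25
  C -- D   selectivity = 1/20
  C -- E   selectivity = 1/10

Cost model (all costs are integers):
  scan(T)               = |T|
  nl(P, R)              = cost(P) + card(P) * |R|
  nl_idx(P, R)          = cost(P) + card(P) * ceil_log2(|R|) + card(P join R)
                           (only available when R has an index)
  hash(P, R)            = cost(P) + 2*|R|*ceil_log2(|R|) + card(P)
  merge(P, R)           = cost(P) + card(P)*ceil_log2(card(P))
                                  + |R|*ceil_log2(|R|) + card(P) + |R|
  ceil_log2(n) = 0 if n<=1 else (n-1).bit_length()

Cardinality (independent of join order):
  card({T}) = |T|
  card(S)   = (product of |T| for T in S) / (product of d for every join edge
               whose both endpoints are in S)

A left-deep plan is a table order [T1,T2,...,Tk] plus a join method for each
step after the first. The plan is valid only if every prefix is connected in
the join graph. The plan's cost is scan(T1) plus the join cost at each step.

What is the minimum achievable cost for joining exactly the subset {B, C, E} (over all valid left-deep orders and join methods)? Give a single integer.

1800

Selinger DP over subsets of {B,C,E}:
  {C}: scan cost=50, card=50
  {B}: scan cost=100, card=100
  {E}: scan cost=20, card=20
  {BC}: card=2500; try (C,hash)→800, (B,merge)→1200, (C,merge)→1250, (B,hash)→1500, (B,nl_idx)→2900, (B,nl)→5050 …(+1); best=800 via (C,hash)
  {CE}: card=100; try (E,hash)→300, (C,merge)→490, (E,merge)→520, (C,hash)→640, (C,nl)→1020, (E,nl)→1050; best=300 via (E,hash)
  {BCE}: card=5000; try (B,hash)→1800, (B,merge)→1900, (E,hash)→3500, (B,nl_idx)→6000, (B,nl)→10300, (E,merge)→33420 …(+1); best=1800 via (B,hash)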